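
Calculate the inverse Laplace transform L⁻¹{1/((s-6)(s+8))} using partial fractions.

Decompose: A/(s-6) + B/(s+8). A = 1/14, B = -1/14. f(t) = (e^(6t) - e^(-8t))/14

Final answer: (e^(6t) - e^(-8t))/14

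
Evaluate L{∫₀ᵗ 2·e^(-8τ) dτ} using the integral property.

L{∫₀ᵗ f(τ)dτ} = F(s)/s with F(s) = 2/(s+8), so L{∫₀ᵗ 2·e^(-8τ) dτ} = 2/(s(s+8))

Final answer: 2/(s(s+8))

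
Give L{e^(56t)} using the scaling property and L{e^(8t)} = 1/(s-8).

Using L{f(at)} = (1/a)F(s/a) with a=7 and f(t) = e^(8t): L{e^(56t)} = (1/7) · 1/((s/7)-8) = (1/7) · 7/(s-56) = 1/(s-56)

Final answer: 1/(s-56)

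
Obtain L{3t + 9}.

L{3t + 9} = 3·L{t} + 9·L{1} = 3/s² + 9/s

Final answer: 3/s² + 9/s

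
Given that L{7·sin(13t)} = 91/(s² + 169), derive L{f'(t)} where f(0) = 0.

L{f'(t)} = s·F(s) - f(0) = s·91/(s² + 169) - 0 = 91s/(s² + 169)

Final answer: 91s/(s² + 169)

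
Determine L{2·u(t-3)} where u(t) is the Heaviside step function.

L{u(t-a)} = e^(-as)/s. Here a=3, so L{u(t-3)} = e^(-3s)/s, and L{2·u(t-3)} = 2·e^(-3s)/s

Final answer: 2·e^(-3s)/s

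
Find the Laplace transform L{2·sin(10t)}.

L{sin(ωt)} = ω/(s² + ω²), so L{sin(10t)} = 10/(s² + 100). Then L{2·sin(10t)} = 2·10/(s² + 100) = 20/(s² + 100)

Final answer: 20/(s² + 100)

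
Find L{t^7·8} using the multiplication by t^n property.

L{8} = 8/s. d^1/ds^1[1/s] = -1/s². d^2/ds^2[1/s] = 2/s^3. d^3/ds^3[1/s] = -6/s^4. d^4/ds^4[1/s] = 24/s^5. d^5/ds^5[1/s] = -120/s^6. d^6/ds^6[1/s] = 720/s^7. d^7/ds^7[1/s] = -5040/s^8. So L{t^7} = (-1)^{7}·-5040/s^8 = 5040/s^8. Then L{t^7·8} = 8·5040/s^8 = 40320/s^8

Final answer: 40320/s^8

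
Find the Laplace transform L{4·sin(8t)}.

L{sin(ωt)} = ω/(s² + ω²), so L{sin(8t)} = 8/(s² + 64). Then L{4·sin(8t)} = 4·8/(s² + 64) = 32/(s² + 64)

Final answer: 32/(s² + 64)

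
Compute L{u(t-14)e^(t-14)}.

u(t-a)f(t-a) with f(t)=e^t. L{e^t} = 1/(s-1). By time shift: e^(-14s)/(s-1)

Final answer: e^(-14s)/(s-1)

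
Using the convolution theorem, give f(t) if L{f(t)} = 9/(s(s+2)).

9/(s(s+2)) = (9/s)·(1/(s+2)) = L{9}·L{e^(-2t)}. By convolution, f(t) = 9*e^(-2t) = ∫₀ᵗ 9·e^(-2τ) dτ = 9·(1 - e^(-2t))/2

Final answer: 9·(1 - e^(-2t))/2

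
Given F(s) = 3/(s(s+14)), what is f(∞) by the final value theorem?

f(∞) = lim_{s→0} s·3/(s(s+14)) = lim_{s→0} 3/(s+14) = 3/14 = 3/14

Final answer: 3/14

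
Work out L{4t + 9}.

L{4t + 9} = 4·L{t} + 9·L{1} = 4/s² + 9/s

Final answer: 4/s² + 9/s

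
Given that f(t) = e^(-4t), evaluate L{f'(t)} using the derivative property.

f(0) = 1, F(s) = 1/(s+4). L{f'(t)} = s·F(s) - f(0) = s/(s+4) - 1 = (s - (s+4))/(s+4) = -4/(s+4)

Final answer: -4/(s+4)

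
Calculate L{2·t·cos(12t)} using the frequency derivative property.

L{cos(12t)} = s/(s² + 144). Derivative: d/ds[s/(s² + 144)] = [(s² + 144) - s·2s]/(s² + 144)² = (144 - s²)/(s² + 144)². So L{t·cos(12t)} = -F'(s) = (s² - 144)/(s² + 144)². Then L{2·t·cos(12t)} = 2·(s² - 144)/(s² + 144)²

Final answer: 2·(s² - 144)/(s² + 144)²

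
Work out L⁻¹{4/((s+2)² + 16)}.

Form: b/((s-a)² + b²) → e^(at)sin(bt). With a=-2, b=4

Final answer: e^(-2t)·sin(4t)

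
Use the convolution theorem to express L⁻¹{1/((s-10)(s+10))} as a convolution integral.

1/((s-10)(s+10)) = (1/(s-10))·(1/(s+10)) = L{e^(10t)}·L{e^(-10t)}. So f(t) = e^(10t)*e^(-10t) = ∫₀ᵗ e^(10τ)·e^(-10(t-τ)) dτ

Final answer: ∫₀ᵗ e^(10τ)·e^(-10(t-τ)) dτ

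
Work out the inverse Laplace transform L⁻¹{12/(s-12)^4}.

L⁻¹{n!/(s-a)^(n+1)} = t^n·e^(at) with n=3, a=12. So L⁻¹{6/(s-12)^4} = t^3·e^(12t), and L⁻¹{12/(s-12)^4} = (12/6)·t^3·e^(12t) = 2·t^3·e^(12t)

Final answer: 2·t^3·e^(12t)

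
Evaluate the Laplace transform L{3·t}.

L{t^n} = n!/s^(n+1), so L{t} = 1/s^2. Then L{3·t} = 3·1/s^2 = 3/s^2

Final answer: 3/s^2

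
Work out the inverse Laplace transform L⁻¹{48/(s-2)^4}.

L⁻¹{n!/(s-a)^(n+1)} = t^n·e^(at) with n=3, a=2. So L⁻¹{6/(s-2)^4} = t^3·e^(2t), and L⁻¹{48/(s-2)^4} = (48/6)·t^3·e^(2t) = 8·t^3·e^(2t)

Final answer: 8·t^3·e^(2t)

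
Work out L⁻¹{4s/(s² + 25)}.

This is the form c·s/(s² + a²) with a = 5, c = 4. L⁻¹ = 4·cos(5t)

Final answer: 4·cos(5t)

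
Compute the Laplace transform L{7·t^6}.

L{t^n} = n!/s^(n+1), so L{t^6} = 720/s^7. Then L{7·t^6} = 7·720/s^7 = 5040/s^7

Final answer: 5040/s^7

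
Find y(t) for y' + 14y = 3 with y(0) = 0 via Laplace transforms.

sY + 14Y = 3/s. Y = 3/(s(s+14)). Partial fractions: Y = 3/14/s - 3/14/(s+14)

Final answer: y(t) = 3/14(1 - e^(-14t))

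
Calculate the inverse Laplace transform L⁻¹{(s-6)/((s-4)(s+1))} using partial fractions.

Using partial fractions, f(t) = (-2e^(4t) + 7e^(-t))/5

Final answer: (-2e^(4t) + 7e^(-t))/5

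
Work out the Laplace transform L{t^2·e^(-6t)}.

L{t^n·e^(at)} = n!/(s-a)^(n+1), so L{t^2·e^(-6t)} = 2/(s+6)^3

Final answer: 2/(s+6)^3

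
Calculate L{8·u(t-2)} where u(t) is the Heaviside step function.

L{u(t-a)} = e^(-as)/s. Here a=2, so L{u(t-2)} = e^(-2s)/s, and L{8·u(t-2)} = 8·e^(-2s)/s

Final answer: 8·e^(-2s)/s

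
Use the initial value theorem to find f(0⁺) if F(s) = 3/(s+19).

f(0⁺) = lim_{s→∞} s·3/(s+19) = lim_{s→∞} 3s/(s+19) = 3

Final answer: 3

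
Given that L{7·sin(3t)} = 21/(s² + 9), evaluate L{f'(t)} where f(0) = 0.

L{f'(t)} = s·F(s) - f(0) = s·21/(s² + 9) - 0 = 21s/(s² + 9)

Final answer: 21s/(s² + 9)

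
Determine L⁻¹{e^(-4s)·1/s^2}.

L⁻¹{1/s^2} = t. By the time shift theorem, L⁻¹{e^(-as)F(s)} = u(t-a)f(t-a) with a=4, so L⁻¹{e^(-4s)·1/s^2} = u(t-4)·(t-4)

Final answer: u(t-4)·(t-4)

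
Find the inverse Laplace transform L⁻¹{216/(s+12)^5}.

L⁻¹{n!/(s-a)^(n+1)} = t^n·e^(at) with n=4, a=-12. So L⁻¹{24/(s+12)^5} = t^4·e^(-12t), and L⁻¹{216/(s+12)^5} = (216/24)·t^4·e^(-12t) = 9·t^4·e^(-12t)

Final answer: 9·t^4·e^(-12t)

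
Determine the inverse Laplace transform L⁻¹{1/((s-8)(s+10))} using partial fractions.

Decompose: A/(s-8) + B/(s+10). A = 1/18, B = -1/18. f(t) = (e^(8t) - e^(-10t))/18

Final answer: (e^(8t) - e^(-10t))/18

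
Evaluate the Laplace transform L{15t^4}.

L{15t^4} = 15 · L{t^4} = 15 · 24/s^5 = 360/s^5

Final answer: 360/s^5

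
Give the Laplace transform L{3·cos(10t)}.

L{cos(ωt)} = s/(s² + ω²), so L{cos(10t)} = s/(s² + 100). Then L{3·cos(10t)} = 3·s/(s² + 100) = 3s/(s² + 100)

Final answer: 3s/(s² + 100)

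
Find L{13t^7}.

L{t^n} = n!/s^(n+1). So L{13t^7} = 13·7!/s^8 = 65520/s^8

Final answer: 65520/s^8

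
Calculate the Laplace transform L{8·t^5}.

L{t^n} = n!/s^(n+1), so L{t^5} = 120/s^6. Then L{8·t^5} = 8·120/s^6 = 960/s^6

Final answer: 960/s^6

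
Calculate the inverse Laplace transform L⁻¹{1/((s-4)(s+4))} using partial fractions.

Decompose: A/(s-4) + B/(s+4). A = 1/8, B = -1/8. f(t) = (e^(4t) - e^(-4t))/8

Final answer: (e^(4t) - e^(-4t))/8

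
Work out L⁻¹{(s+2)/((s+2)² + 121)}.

Using frequency shift: L⁻¹{(s-a)/((s-a)² + b²)} = e^(at)cos(bt). Here a=-2, b=11

Final answer: e^(-2t)·cos(11t)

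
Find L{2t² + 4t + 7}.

L{2t² + 4t + 7} = 2·2/s³ + 4/s² + 7/s = 4/s³ + 4/s² + 7/s

Final answer: 4/s³ + 4/s² + 7/s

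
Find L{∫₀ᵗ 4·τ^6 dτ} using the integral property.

L{∫₀ᵗ f(τ)dτ} = F(s)/s with f(t) = 4t^6. F(s) = 2880/s^7, so L{∫₀ᵗ 4·τ^6 dτ} = (2880/s^7)/s = 2880/s^8. (Check: ∫₀ᵗ 4·τ^6 dτ = 4t^7/7.)

Final answer: 2880/s^8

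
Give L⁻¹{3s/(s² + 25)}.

This is the form c·s/(s² + a²) with a = 5, c = 3. L⁻¹ = 3·cos(5t)

Final answer: 3·cos(5t)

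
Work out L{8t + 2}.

L{8t + 2} = 8·L{t} + 2·L{1} = 8/s² + 2/s

Final answer: 8/s² + 2/s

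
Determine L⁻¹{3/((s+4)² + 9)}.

Form: b/((s-a)² + b²) → e^(at)sin(bt). With a=-4, b=3

Final answer: e^(-4t)·sin(3t)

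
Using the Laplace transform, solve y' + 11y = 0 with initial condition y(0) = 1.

L{y'} + 11L{y} = 0. sY - 1 + 11Y = 0. Y(s+11) = 1. Y = 1/(s+11)

Final answer: y(t) = e^(-11t)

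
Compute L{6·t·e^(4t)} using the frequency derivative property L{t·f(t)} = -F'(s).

L{e^(4t)} = 1/(s-4). By frequency derivative: L{t·e^(4t)} = -d/ds[1/(s-4)] = -(-1)/(s-4)² = 1/(s-4)². Then L{6·t·e^(4t)} = 6·1/(s-4)² = 6/(s-4)²

Final answer: 6/(s-4)²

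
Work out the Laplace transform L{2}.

L{2} = 2 · L{1} = 2/s

Final answer: 2/s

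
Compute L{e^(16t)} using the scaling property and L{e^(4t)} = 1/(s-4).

Using L{f(at)} = (1/a)F(s/a) with a=4 and f(t) = e^(4t): L{e^(16t)} = (1/4) · 1/((s/4)-4) = (1/4) · 4/(s-16) = 1/(s-16)

Final answer: 1/(s-16)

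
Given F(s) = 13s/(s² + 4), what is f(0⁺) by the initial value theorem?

f(0⁺) = lim_{s→∞} s·13s/(s² + 4) = lim_{s→∞} 13s²/(s² + 4) = 13

Final answer: 13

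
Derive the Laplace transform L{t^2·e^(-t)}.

L{t^n·e^(at)} = n!/(s-a)^(n+1), so L{t^2·e^(-t)} = 2/(s+1)^3

Final answer: 2/(s+1)^3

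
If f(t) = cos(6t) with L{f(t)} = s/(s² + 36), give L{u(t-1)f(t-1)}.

Time shift theorem: L{u(t-a)f(t-a)} = e^(-as)F(s). Here a=1, F(s) = s/(s² + 36), so L{u(t-1)f(t-1)} = e^(-s)·s/(s² + 36)

Final answer: e^(-s)·s/(s² + 36)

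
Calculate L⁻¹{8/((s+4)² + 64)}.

Form: b/((s-a)² + b²) → e^(at)sin(bt). With a=-4, b=8

Final answer: e^(-4t)·sin(8t)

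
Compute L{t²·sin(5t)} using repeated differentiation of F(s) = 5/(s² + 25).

F(s) = 5/(s² + 25). F'(s) = -10s/(s² + 25)². F''(s) = -10(25 - 3s²)/(s² + 25)³ = (30s² - 250)/(s² + 25)³. So L{t²·sin(5t)} = (-1)² F''(s) = (30s² - 250)/(s² + 25)³

Final answer: (30s² - 250)/(s² + 25)³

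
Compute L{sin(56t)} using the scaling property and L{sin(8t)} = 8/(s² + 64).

Using L{f(at)} = (1/a)F(s/a) with a=7: L{sin(56t)} = (1/7) · 8/((s/7)² + 64) = (1/7) · 8·49/(s² + 3136) = 56/(s² + 3136)

Final answer: 56/(s² + 3136)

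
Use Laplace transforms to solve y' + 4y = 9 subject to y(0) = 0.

sY + 4Y = 9/s. Y = 9/(s(s+4)). Partial fractions: Y = 9/4/s - 9/4/(s+4)

Final answer: y(t) = 9/4(1 - e^(-4t))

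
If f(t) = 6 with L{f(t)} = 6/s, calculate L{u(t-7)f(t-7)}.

Time shift theorem: L{u(t-a)f(t-a)} = e^(-as)F(s). Here a=7, F(s) = 6/s, so L{u(t-7)f(t-7)} = e^(-7s)·6/s

Final answer: e^(-7s)·6/s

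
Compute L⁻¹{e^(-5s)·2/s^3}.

L⁻¹{2/s^3} = t^2. By the time shift theorem, L⁻¹{e^(-as)F(s)} = u(t-a)f(t-a) with a=5, so L⁻¹{e^(-5s)·2/s^3} = u(t-5)·(t-5)^2

Final answer: u(t-5)·(t-5)^2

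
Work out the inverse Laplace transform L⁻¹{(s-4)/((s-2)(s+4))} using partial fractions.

Using partial fractions, f(t) = (-2e^(2t) + 8e^(-4t))/6

Final answer: (-2e^(2t) + 8e^(-4t))/6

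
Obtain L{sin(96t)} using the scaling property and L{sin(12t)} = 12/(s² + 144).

Using L{f(at)} = (1/a)F(s/a) with a=8: L{sin(96t)} = (1/8) · 12/((s/8)² + 144) = (1/8) · 12·64/(s² + 9216) = 96/(s² + 9216)

Final answer: 96/(s² + 9216)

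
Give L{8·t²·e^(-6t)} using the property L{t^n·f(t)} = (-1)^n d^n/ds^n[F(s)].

L{e^(-6t)} = 1/(s+6). d/ds[1/(s+6)] = -1/(s+6)². d²/ds²[1/(s+6)] = 2/(s+6)³. So L{t²·e^(-6t)} = (-1)² · 2/(s+6)³ = 2/(s+6)³. Then L{8·t²·e^(-6t)} = 8·2/(s+6)³ = 16/(s+6)³

Final answer: 16/(s+6)³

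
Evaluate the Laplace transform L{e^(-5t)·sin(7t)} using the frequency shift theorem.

Frequency shift: L{e^(at)f(t)} = F(s-a). L{e^(-5t)·sin(7t)} = 7/((s+5)² + 49)

Final answer: 7/((s+5)² + 49)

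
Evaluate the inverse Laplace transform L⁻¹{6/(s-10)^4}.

L⁻¹{n!/(s-a)^(n+1)} = t^n·e^(at), so L⁻¹{6/(s-10)^4} = t^3·e^(10t)

Final answer: t^3·e^(10t)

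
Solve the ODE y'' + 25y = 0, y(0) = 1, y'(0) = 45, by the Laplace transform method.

L{y''} + 25L{y} = 0. s²Y - s - 45 + 25Y = 0. Y(s² + 25) = s + 45. Y = (s + 45)/(s² + 25). Inverting: y(t) = cos(5t) + 9sin(5t)

Final answer: y(t) = cos(5t) + 9sin(5t)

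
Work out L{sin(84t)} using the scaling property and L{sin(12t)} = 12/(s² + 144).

Using L{f(at)} = (1/a)F(s/a) with a=7: L{sin(84t)} = (1/7) · 12/((s/7)² + 144) = (1/7) · 12·49/(s² + 7056) = 84/(s² + 7056)

Final answer: 84/(s² + 7056)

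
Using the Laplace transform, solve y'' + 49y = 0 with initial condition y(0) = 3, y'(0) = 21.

L{y''} + 49L{y} = 0. s²Y - 3s - 21 + 49Y = 0. Y(s² + 49) = 3s + 21. Y = (3s + 21)/(s² + 49). Inverting: y(t) = 3cos(7t) + 3sin(7t)

Final answer: y(t) = 3cos(7t) + 3sin(7t)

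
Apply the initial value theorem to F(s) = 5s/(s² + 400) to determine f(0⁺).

f(0⁺) = lim_{s→∞} s·5s/(s² + 400) = lim_{s→∞} 5s²/(s² + 400) = 5

Final answer: 5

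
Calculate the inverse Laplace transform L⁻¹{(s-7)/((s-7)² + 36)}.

Using frequency shift, L⁻¹{(s-7)/((s-7)² + 36)} = e^(7t)·cos(6t)

Final answer: e^(7t)·cos(6t)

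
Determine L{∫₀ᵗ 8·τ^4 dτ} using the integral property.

L{∫₀ᵗ f(τ)dτ} = F(s)/s with f(t) = 8t^4. F(s) = 192/s^5, so L{∫₀ᵗ 8·τ^4 dτ} = (192/s^5)/s = 192/s^6. (Check: ∫₀ᵗ 8·τ^4 dτ = 8t^5/5.)

Final answer: 192/s^6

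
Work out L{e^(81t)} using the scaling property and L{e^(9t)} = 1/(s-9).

Using L{f(at)} = (1/a)F(s/a) with a=9 and f(t) = e^(9t): L{e^(81t)} = (1/9) · 1/((s/9)-9) = (1/9) · 9/(s-81) = 1/(s-81)

Final answer: 1/(s-81)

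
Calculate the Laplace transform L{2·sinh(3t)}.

L{sinh(ωt)} = ω/(s² - ω²), so L{sinh(3t)} = 3/(s² - 9). Then L{2·sinh(3t)} = 2·3/(s² - 9) = 6/(s² - 9)

Final answer: 6/(s² - 9)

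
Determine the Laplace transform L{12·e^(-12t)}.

L{e^(at)} = 1/(s-a), so L{e^(-12t)} = 1/(s+12). Then L{12·e^(-12t)} = 12/(s+12)

Final answer: 12/(s+12)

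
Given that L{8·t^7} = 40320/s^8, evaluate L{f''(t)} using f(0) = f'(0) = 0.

L{f''(t)} = s²F(s) - sf(0) - f'(0) = s²·40320/s^8 - 0 - 0 = 40320/s^6

Final answer: 40320/s^6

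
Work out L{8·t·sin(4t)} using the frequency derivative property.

L{sin(4t)} = 4/(s² + 16). By L{t·f(t)} = -F'(s): -d/ds[4/(s² + 16)] = -(4)·(-2s)/(s² + 16)² = 8s/(s² + 16)². Then L{8·t·sin(4t)} = 8·8s/(s² + 16)² = 64s/(s² + 16)²

Final answer: 64s/(s² + 16)²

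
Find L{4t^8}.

L{t^n} = n!/s^(n+1). So L{4t^8} = 4·8!/s^9 = 161280/s^9

Final answer: 161280/s^9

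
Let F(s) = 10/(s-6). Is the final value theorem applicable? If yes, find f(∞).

sF(s) = 10s/(s-6) has a pole at s = 6 in the right half-plane. Theorem does NOT apply (unstable system; f(t) = 10·e^(6t) grows without bound).

Final answer: Not applicable (unstable)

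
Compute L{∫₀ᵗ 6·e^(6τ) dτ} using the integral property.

L{∫₀ᵗ f(τ)dτ} = F(s)/s with F(s) = 6/(s-6), so L{∫₀ᵗ 6·e^(6τ) dτ} = 6/(s(s-6))

Final answer: 6/(s(s-6))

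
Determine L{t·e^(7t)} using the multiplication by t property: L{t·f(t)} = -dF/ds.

Using L{t^n·e^(at)} = n!/(s-a)^(n+1), L{t·e^(7t)} = 1/(s-7)^2

Final answer: 1/(s-7)^2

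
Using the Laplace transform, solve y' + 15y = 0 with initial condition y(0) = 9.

L{y'} + 15L{y} = 0. sY - 9 + 15Y = 0. Y(s+15) = 9. Y = 9/(s+15)

Final answer: y(t) = 9e^(-15t)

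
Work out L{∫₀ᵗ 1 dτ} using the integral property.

L{∫₀ᵗ f(τ)dτ} = F(s)/s with f(t) = 1. F(s) = 1/s, so L{∫₀ᵗ 1 dτ} = (1/s)/s = 1/s². (Check: ∫₀ᵗ 1 dτ = t.)

Final answer: 1/s²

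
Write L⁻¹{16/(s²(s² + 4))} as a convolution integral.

16/(s²(s² + 4)) = (1/s²)·(16/(s² + 4)) = L{t}·L{8·sin(2t)}. So f(t) = t*(8·sin(2t)) = ∫₀ᵗ 8τ·sin(2(t-τ)) dτ

Final answer: ∫₀ᵗ 8τ·sin(2(t-τ)) dτ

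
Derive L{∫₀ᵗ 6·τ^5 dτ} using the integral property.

L{∫₀ᵗ f(τ)dτ} = F(s)/s with f(t) = 6t^5. F(s) = 720/s^6, so L{∫₀ᵗ 6·τ^5 dτ} = (720/s^6)/s = 720/s^7. (Check: ∫₀ᵗ 6·τ^5 dτ = 6t^6/6.)

Final answer: 720/s^7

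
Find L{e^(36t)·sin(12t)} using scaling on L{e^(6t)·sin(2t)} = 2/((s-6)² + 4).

Scaling with a=6: L{e^(36t)·sin(12t)} = (1/6) · 2/((s/6-6)² + 4). Simplifying: 12/((s-36)² + 144)

Final answer: 12/((s-36)² + 144)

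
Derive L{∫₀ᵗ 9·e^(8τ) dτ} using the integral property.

L{∫₀ᵗ f(τ)dτ} = F(s)/s with F(s) = 9/(s-8), so L{∫₀ᵗ 9·e^(8τ) dτ} = 9/(s(s-8))

Final answer: 9/(s(s-8))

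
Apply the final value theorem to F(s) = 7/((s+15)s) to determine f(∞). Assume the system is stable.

f(∞) = lim_{s→0} sF(s) = lim_{s→0} 7/(s+15) = 7/15

Final answer: 7/15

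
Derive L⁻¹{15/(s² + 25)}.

This is the form c·a/(s² + a²) with a = 5, c = 3. L⁻¹ = 3·sin(5t)

Final answer: 3·sin(5t)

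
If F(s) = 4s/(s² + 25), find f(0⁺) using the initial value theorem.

f(0⁺) = lim_{s→∞} s·4s/(s² + 25) = lim_{s→∞} 4s²/(s² + 25) = 4

Final answer: 4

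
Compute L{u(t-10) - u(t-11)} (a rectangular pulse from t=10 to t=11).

L{u(t-a)} = e^(-as)/s. L{u(t-10) - u(t-11)} = (e^(-10s) - e^(-11s))/s

Final answer: (e^(-10s) - e^(-11s))/s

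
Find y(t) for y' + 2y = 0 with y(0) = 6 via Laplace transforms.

L{y'} + 2L{y} = 0. sY - 6 + 2Y = 0. Y(s+2) = 6. Y = 6/(s+2)

Final answer: y(t) = 6e^(-2t)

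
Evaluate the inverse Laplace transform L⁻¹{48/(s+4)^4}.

L⁻¹{n!/(s-a)^(n+1)} = t^n·e^(at) with n=3, a=-4. So L⁻¹{6/(s+4)^4} = t^3·e^(-4t), and L⁻¹{48/(s+4)^4} = (48/6)·t^3·e^(-4t) = 8·t^3·e^(-4t)

Final answer: 8·t^3·e^(-4t)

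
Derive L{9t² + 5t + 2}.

L{9t² + 5t + 2} = 9·2/s³ + 5/s² + 2/s = 18/s³ + 5/s² + 2/s

Final answer: 18/s³ + 5/s² + 2/s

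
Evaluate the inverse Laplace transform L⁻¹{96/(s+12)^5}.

L⁻¹{n!/(s-a)^(n+1)} = t^n·e^(at) with n=4, a=-12. So L⁻¹{24/(s+12)^5} = t^4·e^(-12t), and L⁻¹{96/(s+12)^5} = (96/24)·t^4·e^(-12t) = 4·t^4·e^(-12t)

Final answer: 4·t^4·e^(-12t)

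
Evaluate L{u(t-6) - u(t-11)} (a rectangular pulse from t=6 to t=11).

L{u(t-a)} = e^(-as)/s. L{u(t-6) - u(t-11)} = (e^(-6s) - e^(-11s))/s

Final answer: (e^(-6s) - e^(-11s))/s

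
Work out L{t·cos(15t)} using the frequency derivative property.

L{cos(15t)} = s/(s² + 225). Derivative: d/ds[s/(s² + 225)] = [(s² + 225) - s·2s]/(s² + 225)² = (225 - s²)/(s² + 225)². So L{t·cos(15t)} = -F'(s) = (s² - 225)/(s² + 225)²

Final answer: (s² - 225)/(s² + 225)²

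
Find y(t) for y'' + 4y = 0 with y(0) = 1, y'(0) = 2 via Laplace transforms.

L{y''} + 4L{y} = 0. s²Y - s - 2 + 4Y = 0. Y(s² + 4) = s + 2. Y = (s + 2)/(s² + 4). Inverting: y(t) = cos(2t) + sin(2t)

Final answer: y(t) = cos(2t) + sin(2t)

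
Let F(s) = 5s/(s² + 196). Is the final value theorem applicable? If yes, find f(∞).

The final value theorem requires all poles of sF(s) in the left half-plane. sF(s) = 5s²/(s² + 196) has poles at s = ±14i (imaginary axis). Theorem does NOT apply (oscillatory system).

Final answer: Not applicable (oscillatory)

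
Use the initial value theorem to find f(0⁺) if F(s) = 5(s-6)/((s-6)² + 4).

f(0⁺) = lim_{s→∞} sF(s) = lim_{s→∞} 5s(s-6)/((s-6)² + 4) = 5

Final answer: 5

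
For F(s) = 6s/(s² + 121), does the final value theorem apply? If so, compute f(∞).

The final value theorem requires all poles of sF(s) in the left half-plane. sF(s) = 6s²/(s² + 121) has poles at s = ±11i (imaginary axis). Theorem does NOT apply (oscillatory system).

Final answer: Not applicable (oscillatory)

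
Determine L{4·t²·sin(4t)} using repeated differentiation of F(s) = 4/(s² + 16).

F(s) = 4/(s² + 16). F'(s) = -8s/(s² + 16)². F''(s) = -8(16 - 3s²)/(s² + 16)³ = (24s² - 128)/(s² + 16)³. So L{t²·sin(4t)} = (-1)² F''(s) = (24s² - 128)/(s² + 16)³. Then L{4·t²·sin(4t)} = 4·(24s² - 128)/(s² + 16)³ = (96s² - 512)/(s² + 16)³

Final answer: (96s² - 512)/(s² + 16)³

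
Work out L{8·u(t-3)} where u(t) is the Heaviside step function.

L{u(t-a)} = e^(-as)/s. Here a=3, so L{u(t-3)} = e^(-3s)/s, and L{8·u(t-3)} = 8·e^(-3s)/s

Final answer: 8·e^(-3s)/s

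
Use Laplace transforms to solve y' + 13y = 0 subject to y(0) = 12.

L{y'} + 13L{y} = 0. sY - 12 + 13Y = 0. Y(s+13) = 12. Y = 12/(s+13)

Final answer: y(t) = 12e^(-13t)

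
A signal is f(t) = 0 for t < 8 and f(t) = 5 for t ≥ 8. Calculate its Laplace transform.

f(t) = 5·u(t-8). L{u(t-8)} = e^(-8s)/s, so L{f(t)} = 5·e^(-8s)/s

Final answer: 5·e^(-8s)/s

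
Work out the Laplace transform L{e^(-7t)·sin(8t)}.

L{e^(at)·sin(ωt)} = ω/((s-a)² + ω²), so L{e^(-7t)·sin(8t)} = 8/((s+7)² + 64)

Final answer: 8/((s+7)² + 64)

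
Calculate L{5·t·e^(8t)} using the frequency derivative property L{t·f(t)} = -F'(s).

L{e^(8t)} = 1/(s-8). By frequency derivative: L{t·e^(8t)} = -d/ds[1/(s-8)] = -(-1)/(s-8)² = 1/(s-8)². Then L{5·t·e^(8t)} = 5·1/(s-8)² = 5/(s-8)²

Final answer: 5/(s-8)²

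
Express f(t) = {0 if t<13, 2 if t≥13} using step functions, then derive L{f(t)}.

f(t) = 2·u(t-13). L{u(t-13)} = e^(-13s)/s, so L{f(t)} = 2·e^(-13s)/s

Final answer: 2·e^(-13s)/s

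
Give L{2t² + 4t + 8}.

L{2t² + 4t + 8} = 2·2/s³ + 4/s² + 8/s = 4/s³ + 4/s² + 8/s

Final answer: 4/s³ + 4/s² + 8/s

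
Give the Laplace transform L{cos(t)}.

L{cos(ωt)} = s/(s² + ω²), so L{cos(t)} = s/(s² + 1)

Final answer: s/(s² + 1)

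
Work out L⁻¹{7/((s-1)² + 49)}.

Form: b/((s-a)² + b²) → e^(at)sin(bt). With a=1, b=7

Final answer: e^t·sin(7t)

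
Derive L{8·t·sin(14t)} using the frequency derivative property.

L{sin(14t)} = 14/(s² + 196). By L{t·f(t)} = -F'(s): -d/ds[14/(s² + 196)] = -(14)·(-2s)/(s² + 196)² = 28s/(s² + 196)². Then L{8·t·sin(14t)} = 8·28s/(s² + 196)² = 224s/(s² + 196)²

Final answer: 224s/(s² + 196)²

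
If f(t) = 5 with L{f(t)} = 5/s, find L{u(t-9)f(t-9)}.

Time shift theorem: L{u(t-a)f(t-a)} = e^(-as)F(s). Here a=9, F(s) = 5/s, so L{u(t-9)f(t-9)} = e^(-9s)·5/s

Final answer: e^(-9s)·5/s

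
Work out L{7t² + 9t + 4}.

L{7t² + 9t + 4} = 7·2/s³ + 9/s² + 4/s = 14/s³ + 9/s² + 4/s

Final answer: 14/s³ + 9/s² + 4/s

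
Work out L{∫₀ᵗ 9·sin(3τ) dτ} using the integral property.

L{∫₀ᵗ f(τ)dτ} = F(s)/s with F(s) = 27/(s² + 9), so the result is (27/(s² + 9))/s = 27/(s(s² + 9))

Final answer: 27/(s(s² + 9))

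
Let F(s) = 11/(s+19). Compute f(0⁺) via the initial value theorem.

f(0⁺) = lim_{s→∞} s·11/(s+19) = lim_{s→∞} 11s/(s+19) = 11

Final answer: 11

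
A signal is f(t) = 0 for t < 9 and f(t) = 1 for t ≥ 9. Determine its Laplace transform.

f(t) = u(t-9). L{u(t-9)} = e^(-9s)/s, so L{f(t)} = e^(-9s)/s

Final answer: e^(-9s)/s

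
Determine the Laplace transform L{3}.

L{3} = 3 · L{1} = 3/s

Final answer: 3/s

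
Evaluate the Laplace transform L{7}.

L{7} = 7 · L{1} = 7/s

Final answer: 7/s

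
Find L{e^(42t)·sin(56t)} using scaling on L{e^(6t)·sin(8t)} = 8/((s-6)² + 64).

Scaling with a=7: L{e^(42t)·sin(56t)} = (1/7) · 8/((s/7-6)² + 64). Simplifying: 56/((s-42)² + 3136)

Final answer: 56/((s-42)² + 3136)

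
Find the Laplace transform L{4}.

L{4} = 4 · L{1} = 4/s

Final answer: 4/s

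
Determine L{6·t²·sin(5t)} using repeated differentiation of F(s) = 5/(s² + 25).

F(s) = 5/(s² + 25). F'(s) = -10s/(s² + 25)². F''(s) = -10(25 - 3s²)/(s² + 25)³ = (30s² - 250)/(s² + 25)³. So L{t²·sin(5t)} = (-1)² F''(s) = (30s² - 250)/(s² + 25)³. Then L{6·t²·sin(5t)} = 6·(30s² - 250)/(s² + 25)³ = (180s² - 1500)/(s² + 25)³

Final answer: (180s² - 1500)/(s² + 25)³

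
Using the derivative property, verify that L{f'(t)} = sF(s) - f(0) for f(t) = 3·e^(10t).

f'(t) = 30e^(10t). Direct: L{f'(t)} = 30/(s-10). Property: s·3/(s-10) - 3 = (3s - 3(s-10))/(s-10) = 30/(s-10). ✓

Final answer: 30/(s-10)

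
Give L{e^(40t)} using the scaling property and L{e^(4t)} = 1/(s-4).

Using L{f(at)} = (1/a)F(s/a) with a=10 and f(t) = e^(4t): L{e^(40t)} = (1/10) · 1/((s/10)-4) = (1/10) · 10/(s-40) = 1/(s-40)

Final answer: 1/(s-40)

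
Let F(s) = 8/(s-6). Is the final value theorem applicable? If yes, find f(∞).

sF(s) = 8s/(s-6) has a pole at s = 6 in the right half-plane. Theorem does NOT apply (unstable system; f(t) = 8·e^(6t) grows without bound).

Final answer: Not applicable (unstable)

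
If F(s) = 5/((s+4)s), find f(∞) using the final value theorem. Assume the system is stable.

f(∞) = lim_{s→0} sF(s) = lim_{s→0} 5/(s+4) = 5/4

Final answer: 5/4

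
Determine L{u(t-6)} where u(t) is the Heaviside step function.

L{u(t-a)} = e^(-as)/s. Here a=6, so L{u(t-6)} = e^(-6s)/s

Final answer: e^(-6s)/s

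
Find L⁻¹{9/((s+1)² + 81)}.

Form: b/((s-a)² + b²) → e^(at)sin(bt). With a=-1, b=9

Final answer: e^(-t)·sin(9t)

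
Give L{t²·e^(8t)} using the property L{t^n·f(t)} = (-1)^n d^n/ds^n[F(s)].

L{e^(8t)} = 1/(s-8). d/ds[1/(s-8)] = -1/(s-8)². d²/ds²[1/(s-8)] = 2/(s-8)³. So L{t²·e^(8t)} = (-1)² · 2/(s-8)³ = 2/(s-8)³

Final answer: 2/(s-8)³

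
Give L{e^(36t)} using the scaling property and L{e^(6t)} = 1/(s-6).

Using L{f(at)} = (1/a)F(s/a) with a=6 and f(t) = e^(6t): L{e^(36t)} = (1/6) · 1/((s/6)-6) = (1/6) · 6/(s-36) = 1/(s-36)

Final answer: 1/(s-36)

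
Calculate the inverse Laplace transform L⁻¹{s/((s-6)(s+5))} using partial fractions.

Using partial fractions, f(t) = (6e^(6t) + 5e^(-5t))/11

Final answer: (6e^(6t) + 5e^(-5t))/11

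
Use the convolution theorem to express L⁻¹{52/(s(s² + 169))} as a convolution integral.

52/(s(s² + 169)) = (1/s)·(52/(s² + 169)) = L{1}·L{4·sin(13t)}. So f(t) = 1*(4·sin(13t)) = ∫₀ᵗ 4·sin(13τ) dτ

Final answer: ∫₀ᵗ 4·sin(13τ) dτ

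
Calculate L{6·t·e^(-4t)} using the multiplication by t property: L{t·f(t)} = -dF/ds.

Using L{t^n·e^(at)} = n!/(s-a)^(n+1), L{t·e^(-4t)} = 1/(s+4)^2, so L{6·t·e^(-4t)} = 6·1/(s+4)^2 = 6/(s+4)^2

Final answer: 6/(s+4)^2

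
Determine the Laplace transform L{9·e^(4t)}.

L{e^(at)} = 1/(s-a), so L{e^(4t)} = 1/(s-4). Then L{9·e^(4t)} = 9/(s-4)

Final answer: 9/(s-4)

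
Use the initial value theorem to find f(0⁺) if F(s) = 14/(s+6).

f(0⁺) = lim_{s→∞} s·14/(s+6) = lim_{s→∞} 14s/(s+6) = 14

Final answer: 14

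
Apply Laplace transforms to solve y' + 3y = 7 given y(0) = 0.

sY + 3Y = 7/s. Y = 7/(s(s+3)). Partial fractions: Y = 7/3/s - 7/3/(s+3)

Final answer: y(t) = 7/3(1 - e^(-3t))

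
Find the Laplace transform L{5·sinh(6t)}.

L{sinh(ωt)} = ω/(s² - ω²), so L{sinh(6t)} = 6/(s² - 36). Then L{5·sinh(6t)} = 5·6/(s² - 36) = 30/(s² - 36)

Final answer: 30/(s² - 36)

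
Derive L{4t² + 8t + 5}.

L{4t² + 8t + 5} = 4·2/s³ + 8/s² + 5/s = 8/s³ + 8/s² + 5/s

Final answer: 8/s³ + 8/s² + 5/s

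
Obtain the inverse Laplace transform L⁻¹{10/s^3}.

L⁻¹{n!/s^(n+1)} = t^n with n=2. So L⁻¹{2/s^3} = t^2, and L⁻¹{10/s^3} = (10/2)·t^2 = 5·t^2

Final answer: 5·t^2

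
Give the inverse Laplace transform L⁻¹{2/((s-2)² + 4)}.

Using frequency shift, L⁻¹{2/((s-2)² + 4)} = e^(2t)·sin(2t)

Final answer: e^(2t)·sin(2t)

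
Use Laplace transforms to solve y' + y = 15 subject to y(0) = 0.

sY + Y = 15/s. Y = 15/(s(s+1)). Partial fractions: Y = 15/s - 15/(s+1)

Final answer: y(t) = 15(1 - e^(-t))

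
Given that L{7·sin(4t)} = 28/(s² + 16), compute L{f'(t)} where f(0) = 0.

L{f'(t)} = s·F(s) - f(0) = s·28/(s² + 16) - 0 = 28s/(s² + 16)

Final answer: 28s/(s² + 16)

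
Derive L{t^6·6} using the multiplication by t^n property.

L{6} = 6/s. d^1/ds^1[1/s] = -1/s². d^2/ds^2[1/s] = 2/s^3. d^3/ds^3[1/s] = -6/s^4. d^4/ds^4[1/s] = 24/s^5. d^5/ds^5[1/s] = -120/s^6. d^6/ds^6[1/s] = 720/s^7. So L{t^6} = (-1)^{6}·720/s^7 = 720/s^7. Then L{t^6·6} = 6·720/s^7 = 4320/s^7

Final answer: 4320/s^7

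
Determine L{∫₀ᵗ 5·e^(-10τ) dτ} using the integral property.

L{∫₀ᵗ f(τ)dτ} = F(s)/s with F(s) = 5/(s+10), so L{∫₀ᵗ 5·e^(-10τ) dτ} = 5/(s(s+10))

Final answer: 5/(s(s+10))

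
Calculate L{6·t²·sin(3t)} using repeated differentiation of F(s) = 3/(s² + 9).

F(s) = 3/(s² + 9). F'(s) = -6s/(s² + 9)². F''(s) = -6(9 - 3s²)/(s² + 9)³ = (18s² - 54)/(s² + 9)³. So L{t²·sin(3t)} = (-1)² F''(s) = (18s² - 54)/(s² + 9)³. Then L{6·t²·sin(3t)} = 6·(18s² - 54)/(s² + 9)³ = (108s² - 324)/(s² + 9)³

Final answer: (108s² - 324)/(s² + 9)³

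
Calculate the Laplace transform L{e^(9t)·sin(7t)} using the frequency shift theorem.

Frequency shift: L{e^(at)f(t)} = F(s-a). L{e^(9t)·sin(7t)} = 7/((s-9)² + 49)

Final answer: 7/((s-9)² + 49)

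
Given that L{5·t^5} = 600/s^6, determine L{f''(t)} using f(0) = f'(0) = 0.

L{f''(t)} = s²F(s) - sf(0) - f'(0) = s²·600/s^6 - 0 - 0 = 600/s^4

Final answer: 600/s^4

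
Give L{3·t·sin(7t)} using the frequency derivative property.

L{sin(7t)} = 7/(s² + 49). By L{t·f(t)} = -F'(s): -d/ds[7/(s² + 49)] = -(7)·(-2s)/(s² + 49)² = 14s/(s² + 49)². Then L{3·t·sin(7t)} = 3·14s/(s² + 49)² = 42s/(s² + 49)²

Final answer: 42s/(s² + 49)²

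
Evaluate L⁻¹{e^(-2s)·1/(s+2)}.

L⁻¹{1/(s+2)} = e^(-2t). By the time shift theorem, L⁻¹{e^(-as)F(s)} = u(t-a)f(t-a) with a=2, so L⁻¹{e^(-2s)·1/(s+2)} = u(t-2)·e^(-2(t-2))

Final answer: u(t-2)·e^(-2(t-2))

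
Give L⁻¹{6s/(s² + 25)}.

This is the form c·s/(s² + a²) with a = 5, c = 6. L⁻¹ = 6·cos(5t)

Final answer: 6·cos(5t)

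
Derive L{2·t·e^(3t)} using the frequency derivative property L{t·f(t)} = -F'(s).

L{e^(3t)} = 1/(s-3). By frequency derivative: L{t·e^(3t)} = -d/ds[1/(s-3)] = -(-1)/(s-3)² = 1/(s-3)². Then L{2·t·e^(3t)} = 2·1/(s-3)² = 2/(s-3)²

Final answer: 2/(s-3)²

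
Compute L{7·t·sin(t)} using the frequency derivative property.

L{sin(t)} = 1/(s² + 1). By L{t·f(t)} = -F'(s): -d/ds[1/(s² + 1)] = -(1)·(-2s)/(s² + 1)² = 2s/(s² + 1)². Then L{7·t·sin(t)} = 7·2s/(s² + 1)² = 14s/(s² + 1)²

Final answer: 14s/(s² + 1)²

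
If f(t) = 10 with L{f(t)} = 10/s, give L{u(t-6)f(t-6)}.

Time shift theorem: L{u(t-a)f(t-a)} = e^(-as)F(s). Here a=6, F(s) = 10/s, so L{u(t-6)f(t-6)} = e^(-6s)·10/s

Final answer: e^(-6s)·10/s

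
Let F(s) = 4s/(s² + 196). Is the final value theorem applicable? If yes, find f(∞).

The final value theorem requires all poles of sF(s) in the left half-plane. sF(s) = 4s²/(s² + 196) has poles at s = ±14i (imaginary axis). Theorem does NOT apply (oscillatory system).

Final answer: Not applicable (oscillatory)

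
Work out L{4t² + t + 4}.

L{4t² + t + 4} = 4·2/s³ + 1/s² + 4/s = 8/s³ + 1/s² + 4/s

Final answer: 8/s³ + 1/s² + 4/s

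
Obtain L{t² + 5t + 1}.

L{t² + 5t + 1} = 2/s³ + 5/s² + 1/s = 2/s³ + 5/s² + 1/s

Final answer: 2/s³ + 5/s² + 1/s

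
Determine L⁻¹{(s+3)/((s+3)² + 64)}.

Using frequency shift: L⁻¹{(s-a)/((s-a)² + b²)} = e^(at)cos(bt). Here a=-3, b=8

Final answer: e^(-3t)·cos(8t)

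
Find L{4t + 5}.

L{4t + 5} = 4·L{t} + 5·L{1} = 4/s² + 5/s

Final answer: 4/s² + 5/s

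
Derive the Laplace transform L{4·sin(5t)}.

L{sin(ωt)} = ω/(s² + ω²), so L{sin(5t)} = 5/(s² + 25). Then L{4·sin(5t)} = 4·5/(s² + 25) = 20/(s² + 25)

Final answer: 20/(s² + 25)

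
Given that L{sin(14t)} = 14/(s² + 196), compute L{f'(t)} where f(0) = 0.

L{f'(t)} = s·F(s) - f(0) = s·14/(s² + 196) - 0 = 14s/(s² + 196)

Final answer: 14s/(s² + 196)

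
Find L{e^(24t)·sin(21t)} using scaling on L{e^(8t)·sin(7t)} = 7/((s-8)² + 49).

Scaling with a=3: L{e^(24t)·sin(21t)} = (1/3) · 7/((s/3-8)² + 49). Simplifying: 21/((s-24)² + 441)

Final answer: 21/((s-24)² + 441)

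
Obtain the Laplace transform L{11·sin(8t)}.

L{sin(ωt)} = ω/(s² + ω²), so L{sin(8t)} = 8/(s² + 64). Then L{11·sin(8t)} = 11·8/(s² + 64) = 88/(s² + 64)

Final answer: 88/(s² + 64)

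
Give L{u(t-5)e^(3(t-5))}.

u(t-a)f(t-a) with f(t)=e^(3t). L{e^(3t)} = 1/(s-3). By time shift: e^(-5s)/(s-3)

Final answer: e^(-5s)/(s-3)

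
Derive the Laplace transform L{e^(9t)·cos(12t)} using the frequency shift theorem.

Frequency shift: L{e^(at)f(t)} = F(s-a). L{e^(9t)·cos(12t)} = (s-9)/((s-9)² + 144)

Final answer: (s-9)/((s-9)² + 144)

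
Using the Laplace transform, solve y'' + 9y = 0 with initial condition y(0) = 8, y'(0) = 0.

L{y''} + 9L{y} = 0. s²Y - 8s - 0 + 9Y = 0. Y(s² + 9) = 8s. Y = (8s)/(s² + 9). Inverting: y(t) = 8cos(3t)

Final answer: y(t) = 8cos(3t)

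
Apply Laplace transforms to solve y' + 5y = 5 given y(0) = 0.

sY + 5Y = 5/s. Y = 5/(s(s+5)). Partial fractions: Y = 1/s - 1/(s+5)

Final answer: y(t) = (1 - e^(-5t))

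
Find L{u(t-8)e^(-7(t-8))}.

u(t-a)f(t-a) with f(t)=e^(-7t). L{e^(-7t)} = 1/(s+7). By time shift: e^(-8s)/(s+7)

Final answer: e^(-8s)/(s+7)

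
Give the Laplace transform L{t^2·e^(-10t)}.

L{t^n·e^(at)} = n!/(s-a)^(n+1), so L{t^2·e^(-10t)} = 2/(s+10)^3

Final answer: 2/(s+10)^3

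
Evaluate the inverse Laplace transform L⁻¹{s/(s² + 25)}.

L⁻¹{s/(s² + 25)} = cos(5t)

Final answer: cos(5t)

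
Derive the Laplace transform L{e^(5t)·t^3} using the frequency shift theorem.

L{e^(at)·t^n} = n!/(s-a)^(n+1), so L{e^(5t)·t^3} = 6/(s-5)^4

Final answer: 6/(s-5)^4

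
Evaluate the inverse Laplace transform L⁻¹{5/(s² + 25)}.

L⁻¹{5/(s² + 25)} = sin(5t)

Final answer: sin(5t)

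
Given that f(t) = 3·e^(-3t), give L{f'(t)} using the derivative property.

f(0) = 3, F(s) = 3/(s+3). L{f'(t)} = s·F(s) - f(0) = 3s/(s+3) - 3 = (3s - 3(s+3))/(s+3) = -9/(s+3)

Final answer: -9/(s+3)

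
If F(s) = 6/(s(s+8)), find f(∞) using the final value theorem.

f(∞) = lim_{s→0} s·6/(s(s+8)) = lim_{s→0} 6/(s+8) = 6/8 = 3/4

Final answer: 3/4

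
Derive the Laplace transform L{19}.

L{19} = 19 · L{1} = 19/s

Final answer: 19/s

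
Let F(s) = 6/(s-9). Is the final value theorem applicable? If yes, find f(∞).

sF(s) = 6s/(s-9) has a pole at s = 9 in the right half-plane. Theorem does NOT apply (unstable system; f(t) = 6·e^(9t) grows without bound).

Final answer: Not applicable (unstable)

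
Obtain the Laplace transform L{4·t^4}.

L{t^n} = n!/s^(n+1), so L{t^4} = 24/s^5. Then L{4·t^4} = 4·24/s^5 = 96/s^5

Final answer: 96/s^5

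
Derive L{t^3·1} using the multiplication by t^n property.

L{1} = 1/s. d^1/ds^1[1/s] = -1/s². d^2/ds^2[1/s] = 2/s^3. d^3/ds^3[1/s] = -6/s^4. So L{t^3} = (-1)^{3}·-6/s^4 = 6/s^4

Final answer: 6/s^4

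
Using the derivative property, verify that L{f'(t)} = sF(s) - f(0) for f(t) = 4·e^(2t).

f'(t) = 8e^(2t). Direct: L{f'(t)} = 8/(s-2). Property: s·4/(s-2) - 4 = (4s - 4(s-2))/(s-2) = 8/(s-2). ✓

Final answer: 8/(s-2)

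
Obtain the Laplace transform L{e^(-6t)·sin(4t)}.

L{e^(at)·sin(ωt)} = ω/((s-a)² + ω²), so L{e^(-6t)·sin(4t)} = 4/((s+6)² + 16)

Final answer: 4/((s+6)² + 16)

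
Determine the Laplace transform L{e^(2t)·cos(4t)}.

L{e^(at)·cos(ωt)} = (s-a)/((s-a)² + ω²), so L{e^(2t)·cos(4t)} = (s-2)/((s-2)² + 16)

Final answer: (s-2)/((s-2)² + 16)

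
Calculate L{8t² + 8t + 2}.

L{8t² + 8t + 2} = 8·2/s³ + 8/s² + 2/s = 16/s³ + 8/s² + 2/s

Final answer: 16/s³ + 8/s² + 2/s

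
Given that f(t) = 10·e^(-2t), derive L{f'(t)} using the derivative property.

f(0) = 10, F(s) = 10/(s+2). L{f'(t)} = s·F(s) - f(0) = 10s/(s+2) - 10 = (10s - 10(s+2))/(s+2) = -20/(s+2)

Final answer: -20/(s+2)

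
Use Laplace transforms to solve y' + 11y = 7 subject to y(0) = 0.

sY + 11Y = 7/s. Y = 7/(s(s+11)). Partial fractions: Y = 7/11/s - 7/11/(s+11)

Final answer: y(t) = 7/11(1 - e^(-11t))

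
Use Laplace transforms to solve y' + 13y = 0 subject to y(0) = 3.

L{y'} + 13L{y} = 0. sY - 3 + 13Y = 0. Y(s+13) = 3. Y = 3/(s+13)

Final answer: y(t) = 3e^(-13t)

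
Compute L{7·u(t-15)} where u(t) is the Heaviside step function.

L{u(t-a)} = e^(-as)/s. Here a=15, so L{u(t-15)} = e^(-15s)/s, and L{7·u(t-15)} = 7·e^(-15s)/s

Final answer: 7·e^(-15s)/s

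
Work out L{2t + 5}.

L{2t + 5} = 2·L{t} + 5·L{1} = 2/s² + 5/s

Final answer: 2/s² + 5/s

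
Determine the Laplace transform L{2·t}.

L{t^n} = n!/s^(n+1), so L{t} = 1/s^2. Then L{2·t} = 2·1/s^2 = 2/s^2

Final answer: 2/s^2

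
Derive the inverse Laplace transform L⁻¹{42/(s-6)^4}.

L⁻¹{n!/(s-a)^(n+1)} = t^n·e^(at) with n=3, a=6. So L⁻¹{6/(s-6)^4} = t^3·e^(6t), and L⁻¹{42/(s-6)^4} = (42/6)·t^3·e^(6t) = 7·t^3·e^(6t)

Final answer: 7·t^3·e^(6t)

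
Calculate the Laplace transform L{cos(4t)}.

L{cos(ωt)} = s/(s² + ω²), so L{cos(4t)} = s/(s² + 16)

Final answer: s/(s² + 16)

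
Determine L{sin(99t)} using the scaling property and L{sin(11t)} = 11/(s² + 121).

Using L{f(at)} = (1/a)F(s/a) with a=9: L{sin(99t)} = (1/9) · 11/((s/9)² + 121) = (1/9) · 11·81/(s² + 9801) = 99/(s² + 9801)

Final answer: 99/(s² + 9801)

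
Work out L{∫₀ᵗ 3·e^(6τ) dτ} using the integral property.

L{∫₀ᵗ f(τ)dτ} = F(s)/s with F(s) = 3/(s-6), so L{∫₀ᵗ 3·e^(6τ) dτ} = 3/(s(s-6))

Final answer: 3/(s(s-6))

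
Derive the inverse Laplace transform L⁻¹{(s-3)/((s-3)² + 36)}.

Using frequency shift, L⁻¹{(s-3)/((s-3)² + 36)} = e^(3t)·cos(6t)

Final answer: e^(3t)·cos(6t)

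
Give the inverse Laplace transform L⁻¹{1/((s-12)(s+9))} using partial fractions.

Decompose: A/(s-12) + B/(s+9). A = 1/21, B = -1/21. f(t) = (e^(12t) - e^(-9t))/21

Final answer: (e^(12t) - e^(-9t))/21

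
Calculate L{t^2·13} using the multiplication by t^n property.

L{13} = 13/s. d^1/ds^1[1/s] = -1/s². d^2/ds^2[1/s] = 2/s^3. So L{t^2} = (-1)^{2}·2/s^3 = 2/s^3. Then L{t^2·13} = 13·2/s^3 = 26/s^3

Final answer: 26/s^3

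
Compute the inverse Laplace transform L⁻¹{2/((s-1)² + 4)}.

Using frequency shift, L⁻¹{2/((s-1)² + 4)} = e^t·sin(2t)

Final answer: e^t·sin(2t)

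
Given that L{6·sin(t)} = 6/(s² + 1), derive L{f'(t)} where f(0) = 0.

L{f'(t)} = s·F(s) - f(0) = s·6/(s² + 1) - 0 = 6s/(s² + 1)

Final answer: 6s/(s² + 1)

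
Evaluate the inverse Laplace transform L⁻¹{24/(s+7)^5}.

L⁻¹{n!/(s-a)^(n+1)} = t^n·e^(at), so L⁻¹{24/(s+7)^5} = t^4·e^(-7t)

Final answer: t^4·e^(-7t)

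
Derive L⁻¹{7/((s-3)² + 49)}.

Form: b/((s-a)² + b²) → e^(at)sin(bt). With a=3, b=7

Final answer: e^(3t)·sin(7t)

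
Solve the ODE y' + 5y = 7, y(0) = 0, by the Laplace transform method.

sY + 5Y = 7/s. Y = 7/(s(s+5)). Partial fractions: Y = 7/5/s - 7/5/(s+5)

Final answer: y(t) = 7/5(1 - e^(-5t))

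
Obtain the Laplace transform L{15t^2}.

L{15t^2} = 15 · L{t^2} = 15 · 2/s^3 = 30/s^3

Final answer: 30/s^3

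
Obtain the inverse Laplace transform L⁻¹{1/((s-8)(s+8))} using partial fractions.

Decompose: A/(s-8) + B/(s+8). A = 1/16, B = -1/16. f(t) = (e^(8t) - e^(-8t))/16

Final answer: (e^(8t) - e^(-8t))/16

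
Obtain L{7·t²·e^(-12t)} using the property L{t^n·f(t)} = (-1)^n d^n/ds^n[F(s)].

L{e^(-12t)} = 1/(s+12). d/ds[1/(s+12)] = -1/(s+12)². d²/ds²[1/(s+12)] = 2/(s+12)³. So L{t²·e^(-12t)} = (-1)² · 2/(s+12)³ = 2/(s+12)³. Then L{7·t²·e^(-12t)} = 7·2/(s+12)³ = 14/(s+12)³

Final answer: 14/(s+12)³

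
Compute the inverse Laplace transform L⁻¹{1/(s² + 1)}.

L⁻¹{1/(s² + 1)} = sin(t)

Final answer: sin(t)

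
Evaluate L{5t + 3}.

L{5t + 3} = 5·L{t} + 3·L{1} = 5/s² + 3/s

Final answer: 5/s² + 3/s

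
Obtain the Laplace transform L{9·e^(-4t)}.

L{e^(at)} = 1/(s-a), so L{e^(-4t)} = 1/(s+4). Then L{9·e^(-4t)} = 9/(s+4)

Final answer: 9/(s+4)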